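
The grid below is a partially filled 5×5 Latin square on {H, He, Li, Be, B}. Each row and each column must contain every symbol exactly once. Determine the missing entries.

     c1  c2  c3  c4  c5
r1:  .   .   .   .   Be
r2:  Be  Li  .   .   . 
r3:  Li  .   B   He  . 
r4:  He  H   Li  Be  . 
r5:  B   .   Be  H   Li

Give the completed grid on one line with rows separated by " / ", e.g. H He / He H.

(r1,c1) = H
(r1,c3) = He
(r2,c3) = H
(r2,c4) = B
(r2,c5) = He
(r3,c2) = Be
(r3,c5) = H
(r4,c5) = B
(r5,c2) = He
(r1,c2) = B
(r1,c4) = Li

H B He Li Be / Be Li H B He / Li Be B He H / He H Li Be B / B He Be H Li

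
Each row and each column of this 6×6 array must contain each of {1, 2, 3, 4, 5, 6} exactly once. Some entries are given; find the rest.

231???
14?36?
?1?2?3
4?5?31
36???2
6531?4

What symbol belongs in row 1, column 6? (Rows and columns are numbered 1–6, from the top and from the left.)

(r2,c3) = 2
(r2,c6) = 5
(r3,c1) = 5
(r3,c5) = 4
(r4,c2) = 2
(r4,c4) = 6
(r5,c3) = 4
(r5,c4) = 5
(r5,c5) = 1
(r6,c5) = 2
(r1,c4) = 4
(r1,c5) = 5
(r1,c6) = 6

6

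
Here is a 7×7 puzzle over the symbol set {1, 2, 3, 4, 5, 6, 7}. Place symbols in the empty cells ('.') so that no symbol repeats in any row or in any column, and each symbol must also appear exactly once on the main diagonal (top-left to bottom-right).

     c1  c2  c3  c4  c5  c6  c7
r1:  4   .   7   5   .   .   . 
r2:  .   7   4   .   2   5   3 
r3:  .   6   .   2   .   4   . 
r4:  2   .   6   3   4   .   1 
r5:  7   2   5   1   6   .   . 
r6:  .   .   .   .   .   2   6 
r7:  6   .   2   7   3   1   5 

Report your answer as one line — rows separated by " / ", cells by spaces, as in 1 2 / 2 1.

4 3 7 5 1 6 2 / 1 7 4 6 2 5 3 / 3 6 1 2 5 4 7 / 2 5 6 3 4 7 1 / 7 2 5 1 6 3 4 / 5 1 3 4 7 2 6 / 6 4 2 7 3 1 5

(r1,c5) = 1
(r1,c7) = 2
(r2,c1) = 1
(r2,c4) = 6
(r3,c3) = 1
(r3,c7) = 7
(r4,c2) = 5
(r4,c6) = 7
(r5,c6) = 3
(r5,c7) = 4
(r6,c3) = 3
(r6,c4) = 4
(r7,c2) = 4
(r1,c2) = 3
(r1,c6) = 6
(r3,c5) = 5
(r6,c1) = 5
(r6,c2) = 1
(r6,c5) = 7
(r3,c1) = 3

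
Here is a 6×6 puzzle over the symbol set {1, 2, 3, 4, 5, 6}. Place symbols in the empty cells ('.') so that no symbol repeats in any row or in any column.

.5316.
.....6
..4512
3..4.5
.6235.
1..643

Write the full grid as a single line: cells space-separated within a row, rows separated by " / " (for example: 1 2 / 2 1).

2 5 3 1 6 4 / 5 4 1 2 3 6 / 6 3 4 5 1 2 / 3 1 6 4 2 5 / 4 6 2 3 5 1 / 1 2 5 6 4 3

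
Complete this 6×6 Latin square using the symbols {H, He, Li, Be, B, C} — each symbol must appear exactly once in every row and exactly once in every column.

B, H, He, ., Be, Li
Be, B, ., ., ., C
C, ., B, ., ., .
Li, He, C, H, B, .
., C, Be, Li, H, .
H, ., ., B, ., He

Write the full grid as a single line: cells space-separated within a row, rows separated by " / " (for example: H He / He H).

At row 1, column 4: row 1 has {H,He,Li,Be,B}; column 4 has {H,Li,B}; that leaves C.
At row 2, column 4: row 2 has {Be,B,C}; column 4 has {H,Li,B,C}; that leaves He.
At row 2, column 5: row 2 has {He,Be,B,C}; column 5 has {H,Be,B}; that leaves Li.
At row 3, column 4: row 3 has {B,C}; column 4 has {H,He,Li,B,C}; that leaves Be.
At row 3, column 5: row 3 has {Be,B,C}; column 5 has {H,Li,Be,B}; that leaves He.
At row 3, column 6: row 3 has {He,Be,B,C}; column 6 has {He,Li,C}; that leaves H.
At row 4, column 6: row 4 has {H,He,Li,B,C}; column 6 has {H,He,Li,C}; that leaves Be.
At row 5, column 1: row 5 has {H,Li,Be,C}; column 1 has {H,Li,Be,B,C}; that leaves He.
At row 5, column 6: row 5 has {H,He,Li,Be,C}; column 6 has {H,He,Li,Be,C}; that leaves B.
At row 6, column 3: row 6 has {H,He,B}; column 3 has {He,Be,B,C}; that leaves Li.
At row 6, column 5: row 6 has {H,He,Li,B}; column 5 has {H,He,Li,Be,B}; that leaves C.
At row 2, column 3: row 2 has {He,Li,Be,B,C}; column 3 has {He,Li,Be,B,C}; that leaves H.
At row 3, column 2: row 3 has {H,He,Be,B,C}; column 2 has {H,He,B,C}; that leaves Li.
At row 6, column 2: row 6 has {H,He,Li,B,C}; column 2 has {H,He,Li,B,C}; that leaves Be.

B H He C Be Li / Be B H He Li C / C Li B Be He H / Li He C H B Be / He C Be Li H B / H Be Li B C He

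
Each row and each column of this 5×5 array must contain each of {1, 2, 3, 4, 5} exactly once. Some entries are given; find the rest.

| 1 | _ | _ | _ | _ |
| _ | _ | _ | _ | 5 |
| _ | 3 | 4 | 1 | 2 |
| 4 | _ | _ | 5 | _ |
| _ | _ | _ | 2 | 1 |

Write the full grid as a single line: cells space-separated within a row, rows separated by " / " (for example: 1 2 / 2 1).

1 5 2 3 4 / 2 1 3 4 5 / 5 3 4 1 2 / 4 2 1 5 3 / 3 4 5 2 1

(r3,c1) = 5
(r4,c5) = 3
(r5,c1) = 3
(r5,c3) = 5
(r1,c5) = 4
(r2,c1) = 2
(r5,c2) = 4
(r1,c4) = 3
(r2,c2) = 1
(r2,c3) = 3
(r2,c4) = 4
(r4,c2) = 2
(r4,c3) = 1
(r1,c2) = 5
(r1,c3) = 2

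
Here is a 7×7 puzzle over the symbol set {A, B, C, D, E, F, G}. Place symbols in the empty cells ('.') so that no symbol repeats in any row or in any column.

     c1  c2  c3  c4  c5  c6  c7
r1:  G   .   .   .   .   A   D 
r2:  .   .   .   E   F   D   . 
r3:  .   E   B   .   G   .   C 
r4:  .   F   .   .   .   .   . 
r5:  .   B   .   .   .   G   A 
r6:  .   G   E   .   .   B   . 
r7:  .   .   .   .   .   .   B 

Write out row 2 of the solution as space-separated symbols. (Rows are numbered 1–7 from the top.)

B A C E F D G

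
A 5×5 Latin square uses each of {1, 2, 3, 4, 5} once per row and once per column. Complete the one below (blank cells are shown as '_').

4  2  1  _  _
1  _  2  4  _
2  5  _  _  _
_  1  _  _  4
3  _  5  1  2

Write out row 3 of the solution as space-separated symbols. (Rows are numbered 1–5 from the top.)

2 5 4 3 1

(r2,c2) = 3
(r2,c5) = 5
(r3,c4) = 3
(r3,c5) = 1
(r4,c1) = 5
(r4,c3) = 3
(r4,c4) = 2
(r5,c2) = 4
(r1,c4) = 5
(r1,c5) = 3
(r3,c3) = 4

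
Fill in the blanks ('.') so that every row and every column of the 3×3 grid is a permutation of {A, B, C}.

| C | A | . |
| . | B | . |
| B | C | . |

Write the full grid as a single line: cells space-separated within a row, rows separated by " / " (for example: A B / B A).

row 1 has {A,C}; column 3 is empty so far — only B is left for (r1,c3).
row 2 has {B}; column 1 has {B,C} — only A is left for (r2,c1).
row 2 has {A,B}; column 3 has {B} — only C is left for (r2,c3).
row 3 has {B,C}; column 3 has {B,C} — only A is left for (r3,c3).

C A B / A B C / B C A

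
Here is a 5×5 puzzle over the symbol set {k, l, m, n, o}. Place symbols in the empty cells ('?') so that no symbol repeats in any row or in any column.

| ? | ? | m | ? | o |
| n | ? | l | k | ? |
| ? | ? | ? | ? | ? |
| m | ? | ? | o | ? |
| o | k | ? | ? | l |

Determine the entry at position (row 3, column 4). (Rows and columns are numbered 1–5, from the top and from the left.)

n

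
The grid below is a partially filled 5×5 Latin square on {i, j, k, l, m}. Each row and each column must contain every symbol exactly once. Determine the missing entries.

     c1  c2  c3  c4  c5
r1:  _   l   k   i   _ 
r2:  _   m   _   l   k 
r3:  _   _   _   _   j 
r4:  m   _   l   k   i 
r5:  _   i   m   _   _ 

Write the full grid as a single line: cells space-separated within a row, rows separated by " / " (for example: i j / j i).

j l k i m / i m j l k / l k i m j / m j l k i / k i m j l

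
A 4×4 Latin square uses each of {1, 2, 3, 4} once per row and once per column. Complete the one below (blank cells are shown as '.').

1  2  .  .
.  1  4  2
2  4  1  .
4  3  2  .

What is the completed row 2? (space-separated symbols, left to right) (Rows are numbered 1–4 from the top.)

3 1 4 2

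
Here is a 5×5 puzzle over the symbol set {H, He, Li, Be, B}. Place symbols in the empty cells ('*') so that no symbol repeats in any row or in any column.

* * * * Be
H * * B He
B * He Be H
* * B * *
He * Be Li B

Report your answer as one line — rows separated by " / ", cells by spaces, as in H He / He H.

Li B H He Be / H Be Li B He / B Li He Be H / Be He B H Li / He H Be Li B

(r1,c1): row 1 has {Be}; column 1 has {H,He,B}, so it must be Li.
(r1,c3): row 1 has {Li,Be}; column 3 has {He,Be,B}, so it must be H.
(r1,c4): row 1 has {H,Li,Be}; column 4 has {Li,Be,B}, so it must be He.
(r2,c3): row 2 has {H,He,B}; column 3 has {H,He,Be,B}, so it must be Li.
(r3,c2): row 3 has {H,He,Be,B}; column 2 is empty so far, so it must be Li.
(r4,c1): row 4 has {B}; column 1 has {H,He,Li,B}, so it must be Be.
(r4,c4): row 4 has {Be,B}; column 4 has {He,Li,Be,B}, so it must be H.
(r4,c5): row 4 has {H,Be,B}; column 5 has {H,He,Be,B}, so it must be Li.
(r5,c2): row 5 has {He,Li,Be,B}; column 2 has {Li}, so it must be H.
(r1,c2): row 1 has {H,He,Li,Be}; column 2 has {H,Li}, so it must be B.
(r2,c2): row 2 has {H,He,Li,B}; column 2 has {H,Li,B}, so it must be Be.
(r4,c2): row 4 has {H,Li,Be,B}; column 2 has {H,Li,Be,B}, so it must be He.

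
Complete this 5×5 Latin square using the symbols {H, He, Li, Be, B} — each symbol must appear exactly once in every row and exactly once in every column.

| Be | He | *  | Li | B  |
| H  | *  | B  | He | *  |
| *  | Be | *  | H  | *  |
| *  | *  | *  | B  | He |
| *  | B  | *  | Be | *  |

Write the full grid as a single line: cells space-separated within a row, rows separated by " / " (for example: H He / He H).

Be He H Li B / H Li B He Be / B Be He H Li / Li H Be B He / He B Li Be H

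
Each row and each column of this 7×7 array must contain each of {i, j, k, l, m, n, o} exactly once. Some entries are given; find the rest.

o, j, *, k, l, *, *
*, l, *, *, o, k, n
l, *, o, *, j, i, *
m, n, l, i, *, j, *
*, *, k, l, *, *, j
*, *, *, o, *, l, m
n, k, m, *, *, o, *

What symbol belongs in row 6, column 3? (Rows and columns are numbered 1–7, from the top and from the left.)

(r1,c7): row 1 has {j,k,l,o}; column 7 has {j,m,n}, so it must be i.
(r3,c2): row 3 has {i,j,l,o}; column 2 has {j,k,l,n}, so it must be m.
(r3,c4): row 3 has {i,j,l,m,o}; column 4 has {i,k,l,o}, so it must be n.
(r3,c7): row 3 has {i,j,l,m,n,o}; column 7 has {i,j,m,n}, so it must be k.
(r4,c5): row 4 has {i,j,l,m,n}; column 5 has {j,l,o}, so it must be k.
(r4,c7): row 4 has {i,j,k,l,m,n}; column 7 has {i,j,k,m,n}, so it must be o.
(r5,c1): row 5 has {j,k,l}; column 1 has {l,m,n,o}, so it must be i.
(r5,c2): row 5 has {i,j,k,l}; column 2 has {j,k,l,m,n}, so it must be o.
(r6,c2): row 6 has {l,m,o}; column 2 has {j,k,l,m,n,o}, so it must be i.
(r6,c5): row 6 has {i,l,m,o}; column 5 has {j,k,l,o}, so it must be n.
(r7,c4): row 7 has {k,m,n,o}; column 4 has {i,k,l,n,o}, so it must be j.
(r7,c5): row 7 has {j,k,m,n,o}; column 5 has {j,k,l,n,o}, so it must be i.
(r7,c7): row 7 has {i,j,k,m,n,o}; column 7 has {i,j,k,m,n,o}, so it must be l.
(r1,c3): row 1 has {i,j,k,l,o}; column 3 has {k,l,m,o}, so it must be n.
(r1,c6): row 1 has {i,j,k,l,n,o}; column 6 has {i,j,k,l,o}, so it must be m.
(r2,c1): row 2 has {k,l,n,o}; column 1 has {i,l,m,n,o}, so it must be j.
(r2,c3): row 2 has {j,k,l,n,o}; column 3 has {k,l,m,n,o}, so it must be i.
(r2,c4): row 2 has {i,j,k,l,n,o}; column 4 has {i,j,k,l,n,o}, so it must be m.
(r5,c5): row 5 has {i,j,k,l,o}; column 5 has {i,j,k,l,n,o}, so it must be m.
(r5,c6): row 5 has {i,j,k,l,m,o}; column 6 has {i,j,k,l,m,o}, so it must be n.
(r6,c1): row 6 has {i,l,m,n,o}; column 1 has {i,j,l,m,n,o}, so it must be k.
(r6,c3): row 6 has {i,k,l,m,n,o}; column 3 has {i,k,l,m,n,o}, so it must be j.

j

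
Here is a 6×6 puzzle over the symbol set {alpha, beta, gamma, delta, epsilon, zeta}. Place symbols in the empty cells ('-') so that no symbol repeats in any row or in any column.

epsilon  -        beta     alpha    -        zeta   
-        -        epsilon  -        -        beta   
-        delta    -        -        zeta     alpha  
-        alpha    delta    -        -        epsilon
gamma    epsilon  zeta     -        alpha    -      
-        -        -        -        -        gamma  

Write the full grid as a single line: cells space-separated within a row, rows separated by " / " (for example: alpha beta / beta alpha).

(r1,c2): row 1 has {alpha,beta,epsilon,zeta}; column 2 has {alpha,delta,epsilon}, so it must be gamma.
(r1,c5): row 1 has {alpha,beta,gamma,epsilon,zeta}; column 5 has {alpha,zeta}, so it must be delta.
(r2,c2): row 2 has {beta,epsilon}; column 2 has {alpha,gamma,delta,epsilon}, so it must be zeta.
(r2,c5): row 2 has {beta,epsilon,zeta}; column 5 has {alpha,delta,zeta}, so it must be gamma.
(r3,c1): row 3 has {alpha,delta,zeta}; column 1 has {gamma,epsilon}, so it must be beta.
(r3,c3): row 3 has {alpha,beta,delta,zeta}; column 3 has {beta,delta,epsilon,zeta}, so it must be gamma.
(r3,c4): row 3 has {alpha,beta,gamma,delta,zeta}; column 4 has {alpha}, so it must be epsilon.
(r4,c1): row 4 has {alpha,delta,epsilon}; column 1 has {beta,gamma,epsilon}, so it must be zeta.
(r4,c5): row 4 has {alpha,delta,epsilon,zeta}; column 5 has {alpha,gamma,delta,zeta}, so it must be beta.
(r5,c6): row 5 has {alpha,gamma,epsilon,zeta}; column 6 has {alpha,beta,gamma,epsilon,zeta}, so it must be delta.
(r6,c2): row 6 has {gamma}; column 2 has {alpha,gamma,delta,epsilon,zeta}, so it must be beta.
(r6,c3): row 6 has {beta,gamma}; column 3 has {beta,gamma,delta,epsilon,zeta}, so it must be alpha.
(r6,c5): row 6 has {alpha,beta,gamma}; column 5 has {alpha,beta,gamma,delta,zeta}, so it must be epsilon.
(r2,c4): row 2 has {beta,gamma,epsilon,zeta}; column 4 has {alpha,epsilon}, so it must be delta.
(r4,c4): row 4 has {alpha,beta,delta,epsilon,zeta}; column 4 has {alpha,delta,epsilon}, so it must be gamma.
(r5,c4): row 5 has {alpha,gamma,delta,epsilon,zeta}; column 4 has {alpha,gamma,delta,epsilon}, so it must be beta.
(r6,c1): row 6 has {alpha,beta,gamma,epsilon}; column 1 has {beta,gamma,epsilon,zeta}, so it must be delta.
(r6,c4): row 6 has {alpha,beta,gamma,delta,epsilon}; column 4 has {alpha,beta,gamma,delta,epsilon}, so it must be zeta.
(r2,c1): row 2 has {beta,gamma,delta,epsilon,zeta}; column 1 has {beta,gamma,delta,epsilon,zeta}, so it must be alpha.

epsilon gamma beta alpha delta zeta / alpha zeta epsilon delta gamma beta / beta delta gamma epsilon zeta alpha / zeta alpha delta gamma beta epsilon / gamma epsilon zeta beta alpha delta / delta beta alpha zeta epsilon gamma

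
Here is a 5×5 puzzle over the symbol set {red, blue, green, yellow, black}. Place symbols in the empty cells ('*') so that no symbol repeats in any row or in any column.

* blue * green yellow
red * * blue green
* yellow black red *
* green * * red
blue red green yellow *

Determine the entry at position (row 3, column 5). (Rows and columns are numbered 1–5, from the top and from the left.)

(r1,c1) = black
(r1,c3) = red
(r2,c2) = black
(r2,c3) = yellow
(r3,c1) = green
(r3,c5) = blue

blue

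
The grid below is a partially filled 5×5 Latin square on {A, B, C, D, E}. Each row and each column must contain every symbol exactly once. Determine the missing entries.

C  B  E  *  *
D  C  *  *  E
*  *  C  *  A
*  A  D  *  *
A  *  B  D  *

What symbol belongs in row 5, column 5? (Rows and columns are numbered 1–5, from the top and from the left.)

C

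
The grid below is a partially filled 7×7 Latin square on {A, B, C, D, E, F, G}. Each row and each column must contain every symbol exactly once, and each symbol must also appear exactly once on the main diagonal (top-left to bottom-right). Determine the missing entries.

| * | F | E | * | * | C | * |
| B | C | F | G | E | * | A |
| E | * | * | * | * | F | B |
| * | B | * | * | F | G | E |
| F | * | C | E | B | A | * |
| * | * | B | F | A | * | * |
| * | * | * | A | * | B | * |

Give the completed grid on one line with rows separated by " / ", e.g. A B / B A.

A F E B G C D / B C F G E D A / E A G C D F B / C B A D F G E / F D C E B A G / D G B F A E C / G E D A C B F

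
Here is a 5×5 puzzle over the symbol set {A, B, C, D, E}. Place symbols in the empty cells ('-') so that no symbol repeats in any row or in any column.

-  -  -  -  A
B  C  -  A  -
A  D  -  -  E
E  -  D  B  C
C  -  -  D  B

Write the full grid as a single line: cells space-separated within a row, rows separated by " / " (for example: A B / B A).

D B C E A / B C E A D / A D B C E / E A D B C / C E A D B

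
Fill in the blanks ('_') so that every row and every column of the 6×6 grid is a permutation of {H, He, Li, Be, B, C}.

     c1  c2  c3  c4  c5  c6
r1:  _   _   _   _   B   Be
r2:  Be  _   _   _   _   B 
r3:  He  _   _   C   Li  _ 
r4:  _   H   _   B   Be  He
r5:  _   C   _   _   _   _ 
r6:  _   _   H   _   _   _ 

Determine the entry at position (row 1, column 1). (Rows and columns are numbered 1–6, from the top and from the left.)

H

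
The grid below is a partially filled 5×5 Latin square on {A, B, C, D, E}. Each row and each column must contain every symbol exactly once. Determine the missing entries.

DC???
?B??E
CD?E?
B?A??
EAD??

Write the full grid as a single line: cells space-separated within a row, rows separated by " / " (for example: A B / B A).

D C E A B / A B C D E / C D B E A / B E A C D / E A D B C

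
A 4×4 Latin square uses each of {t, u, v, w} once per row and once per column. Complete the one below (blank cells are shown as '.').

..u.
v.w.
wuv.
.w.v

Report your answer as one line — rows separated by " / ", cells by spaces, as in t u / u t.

At row 1, column 1: row 1 has {u}; column 1 has {v,w}; that leaves t.
At row 1, column 2: row 1 has {t,u}; column 2 has {u,w}; that leaves v.
At row 1, column 4: row 1 has {t,u,v}; column 4 has {v}; that leaves w.
At row 2, column 2: row 2 has {v,w}; column 2 has {u,v,w}; that leaves t.
At row 2, column 4: row 2 has {t,v,w}; column 4 has {v,w}; that leaves u.
At row 3, column 4: row 3 has {u,v,w}; column 4 has {u,v,w}; that leaves t.
At row 4, column 1: row 4 has {v,w}; column 1 has {t,v,w}; that leaves u.
At row 4, column 3: row 4 has {u,v,w}; column 3 has {u,v,w}; that leaves t.

t v u w / v t w u / w u v t / u w t v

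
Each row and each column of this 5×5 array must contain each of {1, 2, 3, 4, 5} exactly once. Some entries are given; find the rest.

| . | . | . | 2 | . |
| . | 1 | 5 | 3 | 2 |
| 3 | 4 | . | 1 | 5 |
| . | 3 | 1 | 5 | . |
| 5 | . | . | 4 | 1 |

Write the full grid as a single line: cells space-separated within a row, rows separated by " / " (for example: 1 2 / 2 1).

(r1,c2): row 1 has {2}; column 2 has {1,3,4}, so it must be 5.
(r2,c1): row 2 has {1,2,3,5}; column 1 has {3,5}, so it must be 4.
(r3,c3): row 3 has {1,3,4,5}; column 3 has {1,5}, so it must be 2.
(r4,c1): row 4 has {1,3,5}; column 1 has {3,4,5}, so it must be 2.
(r4,c5): row 4 has {1,2,3,5}; column 5 has {1,2,5}, so it must be 4.
(r5,c2): row 5 has {1,4,5}; column 2 has {1,3,4,5}, so it must be 2.
(r5,c3): row 5 has {1,2,4,5}; column 3 has {1,2,5}, so it must be 3.
(r1,c1): row 1 has {2,5}; column 1 has {2,3,4,5}, so it must be 1.
(r1,c3): row 1 has {1,2,5}; column 3 has {1,2,3,5}, so it must be 4.
(r1,c5): row 1 has {1,2,4,5}; column 5 has {1,2,4,5}, so it must be 3.

1 5 4 2 3 / 4 1 5 3 2 / 3 4 2 1 5 / 2 3 1 5 4 / 5 2 3 4 1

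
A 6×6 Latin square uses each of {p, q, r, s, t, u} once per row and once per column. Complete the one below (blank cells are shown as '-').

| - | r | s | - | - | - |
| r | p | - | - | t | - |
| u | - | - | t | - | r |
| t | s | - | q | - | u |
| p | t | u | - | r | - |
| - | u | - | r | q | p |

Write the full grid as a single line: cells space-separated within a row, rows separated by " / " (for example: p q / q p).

Cell (r1,c1): row 1 has {r,s}; column 1 has {p,r,t,u} → q.
Cell (r1,c6): row 1 has {q,r,s}; column 6 has {p,r,u} → t.
Cell (r2,c3): row 2 has {p,r,t}; column 3 has {s,u} → q.
Cell (r2,c6): row 2 has {p,q,r,t}; column 6 has {p,r,t,u} → s.
Cell (r3,c2): row 3 has {r,t,u}; column 2 has {p,r,s,t,u} → q.
Cell (r3,c3): row 3 has {q,r,t,u}; column 3 has {q,s,u} → p.
Cell (r3,c5): row 3 has {p,q,r,t,u}; column 5 has {q,r,t} → s.
Cell (r4,c3): row 4 has {q,s,t,u}; column 3 has {p,q,s,u} → r.
Cell (r4,c5): row 4 has {q,r,s,t,u}; column 5 has {q,r,s,t} → p.
Cell (r5,c4): row 5 has {p,r,t,u}; column 4 has {q,r,t} → s.
Cell (r5,c6): row 5 has {p,r,s,t,u}; column 6 has {p,r,s,t,u} → q.
Cell (r6,c1): row 6 has {p,q,r,u}; column 1 has {p,q,r,t,u} → s.
Cell (r6,c3): row 6 has {p,q,r,s,u}; column 3 has {p,q,r,s,u} → t.
Cell (r1,c5): row 1 has {q,r,s,t}; column 5 has {p,q,r,s,t} → u.
Cell (r2,c4): row 2 has {p,q,r,s,t}; column 4 has {q,r,s,t} → u.
Cell (r1,c4): row 1 has {q,r,s,t,u}; column 4 has {q,r,s,t,u} → p.

q r s p u t / r p q u t s / u q p t s r / t s r q p u / p t u s r q / s u t r q p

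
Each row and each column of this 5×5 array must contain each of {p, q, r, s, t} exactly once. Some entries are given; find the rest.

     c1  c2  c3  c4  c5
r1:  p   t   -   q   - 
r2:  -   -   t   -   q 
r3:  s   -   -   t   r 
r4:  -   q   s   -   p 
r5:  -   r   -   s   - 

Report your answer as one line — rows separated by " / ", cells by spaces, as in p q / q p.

p t r q s / r s t p q / s p q t r / t q s r p / q r p s t

At row 1, column 3: row 1 has {p,q,t}; column 3 has {s,t}; that leaves r.
At row 1, column 5: row 1 has {p,q,r,t}; column 5 has {p,q,r}; that leaves s.
At row 2, column 1: row 2 has {q,t}; column 1 has {p,s}; that leaves r.
At row 2, column 4: row 2 has {q,r,t}; column 4 has {q,s,t}; that leaves p.
At row 3, column 2: row 3 has {r,s,t}; column 2 has {q,r,t}; that leaves p.
At row 3, column 3: row 3 has {p,r,s,t}; column 3 has {r,s,t}; that leaves q.
At row 4, column 1: row 4 has {p,q,s}; column 1 has {p,r,s}; that leaves t.
At row 4, column 4: row 4 has {p,q,s,t}; column 4 has {p,q,s,t}; that leaves r.
At row 5, column 1: row 5 has {r,s}; column 1 has {p,r,s,t}; that leaves q.
At row 5, column 3: row 5 has {q,r,s}; column 3 has {q,r,s,t}; that leaves p.
At row 5, column 5: row 5 has {p,q,r,s}; column 5 has {p,q,r,s}; that leaves t.
At row 2, column 2: row 2 has {p,q,r,t}; column 2 has {p,q,r,t}; that leaves s.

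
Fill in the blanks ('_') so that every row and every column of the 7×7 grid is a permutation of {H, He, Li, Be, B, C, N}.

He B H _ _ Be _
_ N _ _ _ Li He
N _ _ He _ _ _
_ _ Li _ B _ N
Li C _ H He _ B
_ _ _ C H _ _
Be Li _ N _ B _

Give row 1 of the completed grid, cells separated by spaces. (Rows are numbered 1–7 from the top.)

He B H Li N Be C

(r1,c4): row 1 has {H,He,Be,B}; column 4 has {H,He,C,N}, so it must be Li.
(r1,c7): row 1 has {H,He,Li,Be,B}; column 7 has {He,B,N}, so it must be C.
(r4,c4): row 4 has {Li,B,N}; column 4 has {H,He,Li,C,N}, so it must be Be.
(r5,c6): row 5 has {H,He,Li,B,C}; column 6 has {Li,Be,B}, so it must be N.
(r6,c1): row 6 has {H,C}; column 1 has {He,Li,Be,N}, so it must be B.
(r6,c6): row 6 has {H,B,C}; column 6 has {Li,Be,B,N}, so it must be He.
(r7,c5): row 7 has {Li,Be,B,N}; column 5 has {H,He,B}, so it must be C.
(r7,c7): row 7 has {Li,Be,B,C,N}; column 7 has {He,B,C,N}, so it must be H.
(r1,c5): row 1 has {H,He,Li,Be,B,C}; column 5 has {H,He,B,C}, so it must be N.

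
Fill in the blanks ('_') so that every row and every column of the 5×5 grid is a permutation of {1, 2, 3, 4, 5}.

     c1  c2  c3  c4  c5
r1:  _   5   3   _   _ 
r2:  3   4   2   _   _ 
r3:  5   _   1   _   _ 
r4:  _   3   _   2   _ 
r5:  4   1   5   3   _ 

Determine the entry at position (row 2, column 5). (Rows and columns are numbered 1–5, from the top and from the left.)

1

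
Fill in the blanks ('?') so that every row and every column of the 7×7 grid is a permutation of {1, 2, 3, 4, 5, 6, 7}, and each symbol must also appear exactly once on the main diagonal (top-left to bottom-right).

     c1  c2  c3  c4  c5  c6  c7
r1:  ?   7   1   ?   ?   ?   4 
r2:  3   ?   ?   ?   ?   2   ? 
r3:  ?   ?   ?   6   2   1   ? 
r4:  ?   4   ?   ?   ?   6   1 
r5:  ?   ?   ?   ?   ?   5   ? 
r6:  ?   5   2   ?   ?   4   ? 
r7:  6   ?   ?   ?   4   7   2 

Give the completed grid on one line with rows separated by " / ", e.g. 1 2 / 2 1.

5 7 1 2 6 3 4 / 3 6 4 1 5 2 7 / 4 3 7 6 2 1 5 / 2 4 5 3 7 6 1 / 7 2 6 4 1 5 3 / 1 5 2 7 3 4 6 / 6 1 3 5 4 7 2

(r1,c1) = 5
(r1,c6) = 3
(r3,c2) = 3
(r3,c3) = 7
(r3,c7) = 5
(r4,c4) = 3
(r7,c2) = 1
(r7,c4) = 5
(r1,c4) = 2
(r1,c5) = 6
(r2,c2) = 6
(r2,c7) = 7
(r3,c1) = 4
(r4,c3) = 5
(r4,c5) = 7
(r5,c2) = 2
(r5,c5) = 1
(r6,c5) = 3
(r6,c7) = 6
(r7,c3) = 3
(r2,c3) = 4
(r2,c4) = 1
(r2,c5) = 5
(r4,c1) = 2
(r5,c1) = 7
(r5,c3) = 6
(r5,c4) = 4
(r5,c7) = 3
(r6,c1) = 1
(r6,c4) = 7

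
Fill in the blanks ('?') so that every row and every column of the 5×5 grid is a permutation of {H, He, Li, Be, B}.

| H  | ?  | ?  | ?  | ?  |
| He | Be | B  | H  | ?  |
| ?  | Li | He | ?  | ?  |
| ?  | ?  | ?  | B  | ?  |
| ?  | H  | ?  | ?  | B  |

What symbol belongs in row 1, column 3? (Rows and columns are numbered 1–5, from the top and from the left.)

(r2,c5) = Li
(r3,c4) = Be
(r3,c5) = H
(r4,c2) = He
(r4,c5) = Be
(r1,c2) = B
(r1,c5) = He
(r3,c1) = B
(r4,c1) = Li
(r4,c3) = H
(r5,c1) = Be
(r5,c3) = Li
(r5,c4) = He
(r1,c3) = Be

Be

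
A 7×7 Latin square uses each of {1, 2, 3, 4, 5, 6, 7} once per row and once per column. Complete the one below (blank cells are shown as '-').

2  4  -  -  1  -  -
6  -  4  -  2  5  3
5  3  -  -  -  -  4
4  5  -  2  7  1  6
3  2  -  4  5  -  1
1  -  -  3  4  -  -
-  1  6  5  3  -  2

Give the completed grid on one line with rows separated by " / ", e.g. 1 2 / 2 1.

Cell (r2,c2): row 2 has {2,3,4,5,6}; column 2 has {1,2,3,4,5} → 7.
Cell (r2,c4): row 2 has {2,3,4,5,6,7}; column 4 has {2,3,4,5} → 1.
Cell (r3,c5): row 3 has {3,4,5}; column 5 has {1,2,3,4,5,7} → 6.
Cell (r4,c3): row 4 has {1,2,4,5,6,7}; column 3 has {4,6} → 3.
Cell (r5,c3): row 5 has {1,2,3,4,5}; column 3 has {3,4,6} → 7.
Cell (r5,c6): row 5 has {1,2,3,4,5,7}; column 6 has {1,5} → 6.
Cell (r6,c2): row 6 has {1,3,4}; column 2 has {1,2,3,4,5,7} → 6.
Cell (r7,c1): row 7 has {1,2,3,5,6}; column 1 has {1,2,3,4,5,6} → 7.
Cell (r7,c6): row 7 has {1,2,3,5,6,7}; column 6 has {1,5,6} → 4.
Cell (r1,c3): row 1 has {1,2,4}; column 3 has {3,4,6,7} → 5.
Cell (r1,c7): row 1 has {1,2,4,5}; column 7 has {1,2,3,4,6} → 7.
Cell (r3,c4): row 3 has {3,4,5,6}; column 4 has {1,2,3,4,5} → 7.
Cell (r3,c6): row 3 has {3,4,5,6,7}; column 6 has {1,4,5,6} → 2.
Cell (r6,c3): row 6 has {1,3,4,6}; column 3 has {3,4,5,6,7} → 2.
Cell (r6,c6): row 6 has {1,2,3,4,6}; column 6 has {1,2,4,5,6} → 7.
Cell (r6,c7): row 6 has {1,2,3,4,6,7}; column 7 has {1,2,3,4,6,7} → 5.
Cell (r1,c4): row 1 has {1,2,4,5,7}; column 4 has {1,2,3,4,5,7} → 6.
Cell (r1,c6): row 1 has {1,2,4,5,6,7}; column 6 has {1,2,4,5,6,7} → 3.
Cell (r3,c3): row 3 has {2,3,4,5,6,7}; column 3 has {2,3,4,5,6,7} → 1.

2 4 5 6 1 3 7 / 6 7 4 1 2 5 3 / 5 3 1 7 6 2 4 / 4 5 3 2 7 1 6 / 3 2 7 4 5 6 1 / 1 6 2 3 4 7 5 / 7 1 6 5 3 4 2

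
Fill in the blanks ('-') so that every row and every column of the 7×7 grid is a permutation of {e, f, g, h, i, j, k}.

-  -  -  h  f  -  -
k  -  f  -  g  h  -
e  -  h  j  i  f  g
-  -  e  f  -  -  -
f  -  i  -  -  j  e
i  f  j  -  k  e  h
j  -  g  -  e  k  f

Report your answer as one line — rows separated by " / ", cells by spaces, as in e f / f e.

g e k h f i j / k j f e g h i / e k h j i f g / h i e f j g k / f g i k h j e / i f j g k e h / j h g i e k f

(r1,c1) = g
(r1,c3) = k
(r1,c6) = i
(r1,c7) = j
(r2,c7) = i
(r3,c2) = k
(r4,c1) = h
(r4,c5) = j
(r4,c6) = g
(r4,c7) = k
(r5,c5) = h
(r6,c4) = g
(r7,c4) = i
(r1,c2) = e
(r2,c2) = j
(r2,c4) = e
(r4,c2) = i
(r5,c2) = g
(r5,c4) = k
(r7,c2) = h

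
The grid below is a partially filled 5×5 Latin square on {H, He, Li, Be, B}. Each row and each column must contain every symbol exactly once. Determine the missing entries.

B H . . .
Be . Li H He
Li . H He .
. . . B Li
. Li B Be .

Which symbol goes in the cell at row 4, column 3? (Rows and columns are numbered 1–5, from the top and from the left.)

Be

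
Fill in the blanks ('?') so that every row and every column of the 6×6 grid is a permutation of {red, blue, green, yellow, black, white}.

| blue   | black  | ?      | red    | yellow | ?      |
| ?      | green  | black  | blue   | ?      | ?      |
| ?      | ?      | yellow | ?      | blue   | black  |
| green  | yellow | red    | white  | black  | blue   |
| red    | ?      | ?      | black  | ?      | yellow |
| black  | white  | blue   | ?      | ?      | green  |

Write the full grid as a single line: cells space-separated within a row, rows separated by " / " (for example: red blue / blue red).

Cell (r1,c6): row 1 has {red,blue,yellow,black}; column 6 has {blue,green,yellow,black} → white.
Cell (r2,c6): row 2 has {blue,green,black}; column 6 has {blue,green,yellow,black,white} → red.
Cell (r3,c1): row 3 has {blue,yellow,black}; column 1 has {red,blue,green,black} → white.
Cell (r3,c2): row 3 has {blue,yellow,black,white}; column 2 has {green,yellow,black,white} → red.
Cell (r3,c4): row 3 has {red,blue,yellow,black,white}; column 4 has {red,blue,black,white} → green.
Cell (r5,c2): row 5 has {red,yellow,black}; column 2 has {red,green,yellow,black,white} → blue.
Cell (r6,c4): row 6 has {blue,green,black,white}; column 4 has {red,blue,green,black,white} → yellow.
Cell (r6,c5): row 6 has {blue,green,yellow,black,white}; column 5 has {blue,yellow,black} → red.
Cell (r1,c3): row 1 has {red,blue,yellow,black,white}; column 3 has {red,blue,yellow,black} → green.
Cell (r2,c1): row 2 has {red,blue,green,black}; column 1 has {red,blue,green,black,white} → yellow.
Cell (r2,c5): row 2 has {red,blue,green,yellow,black}; column 5 has {red,blue,yellow,black} → white.
Cell (r5,c3): row 5 has {red,blue,yellow,black}; column 3 has {red,blue,green,yellow,black} → white.
Cell (r5,c5): row 5 has {red,blue,yellow,black,white}; column 5 has {red,blue,yellow,black,white} → green.

blue black green red yellow white / yellow green black blue white red / white red yellow green blue black / green yellow red white black blue / red blue white black green yellow / black white blue yellow red green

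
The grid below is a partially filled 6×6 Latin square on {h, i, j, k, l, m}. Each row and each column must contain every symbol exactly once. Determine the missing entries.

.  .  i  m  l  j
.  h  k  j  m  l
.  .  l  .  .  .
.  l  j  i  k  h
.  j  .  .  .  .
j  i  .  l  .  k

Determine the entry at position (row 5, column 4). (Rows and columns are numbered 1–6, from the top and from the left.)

Cell (r1,c2): row 1 has {i,j,l,m}; column 2 has {h,i,j,l} → k.
Cell (r2,c1): row 2 has {h,j,k,l,m}; column 1 has {j} → i.
Cell (r3,c2): row 3 has {l}; column 2 has {h,i,j,k,l} → m.
Cell (r3,c6): row 3 has {l,m}; column 6 has {h,j,k,l} → i.
Cell (r4,c1): row 4 has {h,i,j,k,l}; column 1 has {i,j} → m.
Cell (r5,c6): row 5 has {j}; column 6 has {h,i,j,k,l} → m.
Cell (r6,c5): row 6 has {i,j,k,l}; column 5 has {k,l,m} → h.
Cell (r1,c1): row 1 has {i,j,k,l,m}; column 1 has {i,j,m} → h.
Cell (r3,c1): row 3 has {i,l,m}; column 1 has {h,i,j,m} → k.
Cell (r3,c4): row 3 has {i,k,l,m}; column 4 has {i,j,l,m} → h.
Cell (r3,c5): row 3 has {h,i,k,l,m}; column 5 has {h,k,l,m} → j.
Cell (r5,c1): row 5 has {j,m}; column 1 has {h,i,j,k,m} → l.
Cell (r5,c3): row 5 has {j,l,m}; column 3 has {i,j,k,l} → h.
Cell (r5,c4): row 5 has {h,j,l,m}; column 4 has {h,i,j,l,m} → k.

k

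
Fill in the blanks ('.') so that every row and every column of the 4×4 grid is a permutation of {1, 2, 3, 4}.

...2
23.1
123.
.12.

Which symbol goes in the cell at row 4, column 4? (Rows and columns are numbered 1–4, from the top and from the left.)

(r1,c2) = 4
(r1,c3) = 1
(r2,c3) = 4
(r3,c4) = 4
(r4,c4) = 3

3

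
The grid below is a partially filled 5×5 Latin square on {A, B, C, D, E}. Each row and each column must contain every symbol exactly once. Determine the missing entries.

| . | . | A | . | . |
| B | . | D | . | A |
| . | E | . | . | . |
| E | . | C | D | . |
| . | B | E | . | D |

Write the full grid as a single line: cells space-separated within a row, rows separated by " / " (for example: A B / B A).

C D A B E / B C D E A / D E B A C / E A C D B / A B E C D

(r2,c2) = C
(r2,c4) = E
(r3,c3) = B
(r3,c5) = C
(r4,c2) = A
(r4,c5) = B
(r1,c2) = D
(r1,c5) = E
(r3,c4) = A
(r5,c4) = C
(r1,c1) = C
(r1,c4) = B
(r3,c1) = D
(r5,c1) = A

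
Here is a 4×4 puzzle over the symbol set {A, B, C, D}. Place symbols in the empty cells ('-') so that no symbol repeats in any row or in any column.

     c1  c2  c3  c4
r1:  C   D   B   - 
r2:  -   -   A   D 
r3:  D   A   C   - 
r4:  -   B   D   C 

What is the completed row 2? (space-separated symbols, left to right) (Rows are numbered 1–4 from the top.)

B C A D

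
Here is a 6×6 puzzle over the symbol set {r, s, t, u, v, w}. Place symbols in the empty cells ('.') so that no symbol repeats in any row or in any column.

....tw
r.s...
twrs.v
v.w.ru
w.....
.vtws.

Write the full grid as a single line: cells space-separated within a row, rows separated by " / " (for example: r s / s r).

s r v u t w / r u s v w t / t w r s u v / v s w t r u / w t u r v s / u v t w s r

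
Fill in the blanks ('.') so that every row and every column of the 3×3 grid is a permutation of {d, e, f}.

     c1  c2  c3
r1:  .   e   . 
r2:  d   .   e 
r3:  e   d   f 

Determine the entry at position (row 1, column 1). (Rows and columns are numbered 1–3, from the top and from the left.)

f

row 1 has {e}; column 1 has {d,e} — only f is left for (r1,c1).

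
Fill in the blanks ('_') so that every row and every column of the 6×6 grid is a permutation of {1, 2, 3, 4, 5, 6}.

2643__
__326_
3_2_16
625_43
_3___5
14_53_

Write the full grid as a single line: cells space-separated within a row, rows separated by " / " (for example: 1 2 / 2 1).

2 6 4 3 5 1 / 5 1 3 2 6 4 / 3 5 2 4 1 6 / 6 2 5 1 4 3 / 4 3 1 6 2 5 / 1 4 6 5 3 2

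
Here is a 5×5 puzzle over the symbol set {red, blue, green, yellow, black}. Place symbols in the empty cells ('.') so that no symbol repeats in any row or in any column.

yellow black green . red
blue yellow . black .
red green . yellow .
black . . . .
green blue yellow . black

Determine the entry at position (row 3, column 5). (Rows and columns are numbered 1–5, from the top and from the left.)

blue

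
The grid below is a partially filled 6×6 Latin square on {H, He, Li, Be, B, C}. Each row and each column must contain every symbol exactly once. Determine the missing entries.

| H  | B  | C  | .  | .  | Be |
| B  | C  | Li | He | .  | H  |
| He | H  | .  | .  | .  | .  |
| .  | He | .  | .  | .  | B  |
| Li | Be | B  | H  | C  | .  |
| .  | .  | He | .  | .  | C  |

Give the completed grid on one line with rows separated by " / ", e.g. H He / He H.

H B C Li He Be / B C Li He Be H / He H Be C B Li / C He H Be Li B / Li Be B H C He / Be Li He B H C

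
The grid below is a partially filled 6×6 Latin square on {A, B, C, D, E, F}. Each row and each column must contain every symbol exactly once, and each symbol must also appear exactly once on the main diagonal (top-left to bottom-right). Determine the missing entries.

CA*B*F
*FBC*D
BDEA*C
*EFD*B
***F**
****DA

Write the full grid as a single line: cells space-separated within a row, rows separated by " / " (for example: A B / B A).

(r1,c3): row 1 has {A,B,C,F}; column 3 has {B,E,F}, so it must be D.
(r1,c5): row 1 has {A,B,C,D,F}; column 5 has {D}, so it must be E.
(r2,c5): row 2 has {B,C,D,F}; column 5 has {D,E}, so it must be A.
(r3,c5): row 3 has {A,B,C,D,E}; column 5 has {A,D,E}, so it must be F.
(r4,c1): row 4 has {B,D,E,F}; column 1 has {B,C}, so it must be A.
(r4,c5): row 4 has {A,B,D,E,F}; column 5 has {A,D,E,F}, so it must be C.
(r5,c5): row 5 has {F}; column 5 has {A,C,D,E,F}; the diagonal has {A,C,D,E,F}, so it must be B.
(r5,c6): row 5 has {B,F}; column 6 has {A,B,C,D,F}, so it must be E.
(r6,c3): row 6 has {A,D}; column 3 has {B,D,E,F}, so it must be C.
(r6,c4): row 6 has {A,C,D}; column 4 has {A,B,C,D,F}, so it must be E.
(r2,c1): row 2 has {A,B,C,D,F}; column 1 has {A,B,C}, so it must be E.
(r5,c1): row 5 has {B,E,F}; column 1 has {A,B,C,E}, so it must be D.
(r5,c2): row 5 has {B,D,E,F}; column 2 has {A,D,E,F}, so it must be C.
(r5,c3): row 5 has {B,C,D,E,F}; column 3 has {B,C,D,E,F}, so it must be A.
(r6,c1): row 6 has {A,C,D,E}; column 1 has {A,B,C,D,E}, so it must be F.
(r6,c2): row 6 has {A,C,D,E,F}; column 2 has {A,C,D,E,F}, so it must be B.

C A D B E F / E F B C A D / B D E A F C / A E F D C B / D C A F B E / F B C E D A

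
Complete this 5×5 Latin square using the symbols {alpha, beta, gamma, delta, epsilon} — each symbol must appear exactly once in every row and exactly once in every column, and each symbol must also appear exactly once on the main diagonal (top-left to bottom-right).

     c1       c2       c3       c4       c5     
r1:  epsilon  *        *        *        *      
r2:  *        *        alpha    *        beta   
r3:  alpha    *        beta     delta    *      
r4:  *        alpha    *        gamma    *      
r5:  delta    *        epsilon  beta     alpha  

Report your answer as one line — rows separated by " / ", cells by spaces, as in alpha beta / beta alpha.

epsilon beta gamma alpha delta / gamma delta alpha epsilon beta / alpha epsilon beta delta gamma / beta alpha delta gamma epsilon / delta gamma epsilon beta alpha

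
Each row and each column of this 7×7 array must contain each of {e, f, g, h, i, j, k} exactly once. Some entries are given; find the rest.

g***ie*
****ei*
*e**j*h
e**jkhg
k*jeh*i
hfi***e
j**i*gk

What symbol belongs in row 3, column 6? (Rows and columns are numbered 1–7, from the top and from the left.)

k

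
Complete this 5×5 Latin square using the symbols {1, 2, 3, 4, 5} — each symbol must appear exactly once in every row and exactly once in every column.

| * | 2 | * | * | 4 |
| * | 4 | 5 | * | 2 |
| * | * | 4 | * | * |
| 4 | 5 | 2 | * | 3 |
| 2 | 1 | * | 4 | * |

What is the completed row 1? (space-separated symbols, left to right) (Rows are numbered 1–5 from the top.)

3 2 1 5 4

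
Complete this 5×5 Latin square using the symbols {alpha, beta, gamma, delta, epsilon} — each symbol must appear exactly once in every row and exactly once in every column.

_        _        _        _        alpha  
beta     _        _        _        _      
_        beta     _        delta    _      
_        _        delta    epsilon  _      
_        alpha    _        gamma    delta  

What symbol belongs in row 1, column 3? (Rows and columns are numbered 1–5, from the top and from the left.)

gamma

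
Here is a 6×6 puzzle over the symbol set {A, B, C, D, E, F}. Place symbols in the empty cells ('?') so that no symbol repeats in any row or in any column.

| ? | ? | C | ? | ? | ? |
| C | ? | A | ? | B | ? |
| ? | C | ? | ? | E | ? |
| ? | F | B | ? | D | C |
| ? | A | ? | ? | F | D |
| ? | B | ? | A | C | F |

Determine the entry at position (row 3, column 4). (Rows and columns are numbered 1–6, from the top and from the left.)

B

row 1 has {C}; column 5 has {B,C,D,E,F} — only A is left for (r1,c5).
row 2 has {A,B,C}; column 6 has {C,D,F} — only E is left for (r2,c6).
row 4 has {B,C,D,F}; column 4 has {A} — only E is left for (r4,c4).
row 5 has {A,D,F}; column 3 has {A,B,C} — only E is left for (r5,c3).
row 6 has {A,B,C,F}; column 3 has {A,B,C,E} — only D is left for (r6,c3).
row 1 has {A,C}; column 6 has {C,D,E,F} — only B is left for (r1,c6).
row 2 has {A,B,C,E}; column 2 has {A,B,C,F} — only D is left for (r2,c2).
row 2 has {A,B,C,D,E}; column 4 has {A,E} — only F is left for (r2,c4).
row 3 has {C,E}; column 3 has {A,B,C,D,E} — only F is left for (r3,c3).
row 3 has {C,E,F}; column 6 has {B,C,D,E,F} — only A is left for (r3,c6).
row 4 has {B,C,D,E,F}; column 1 has {C} — only A is left for (r4,c1).
row 5 has {A,D,E,F}; column 1 has {A,C} — only B is left for (r5,c1).
row 5 has {A,B,D,E,F}; column 4 has {A,E,F} — only C is left for (r5,c4).
row 6 has {A,B,C,D,F}; column 1 has {A,B,C} — only E is left for (r6,c1).
row 1 has {A,B,C}; column 2 has {A,B,C,D,F} — only E is left for (r1,c2).
row 1 has {A,B,C,E}; column 4 has {A,C,E,F} — only D is left for (r1,c4).
row 3 has {A,C,E,F}; column 1 has {A,B,C,E} — only D is left for (r3,c1).
row 3 has {A,C,D,E,F}; column 4 has {A,C,D,E,F} — only B is left for (r3,c4).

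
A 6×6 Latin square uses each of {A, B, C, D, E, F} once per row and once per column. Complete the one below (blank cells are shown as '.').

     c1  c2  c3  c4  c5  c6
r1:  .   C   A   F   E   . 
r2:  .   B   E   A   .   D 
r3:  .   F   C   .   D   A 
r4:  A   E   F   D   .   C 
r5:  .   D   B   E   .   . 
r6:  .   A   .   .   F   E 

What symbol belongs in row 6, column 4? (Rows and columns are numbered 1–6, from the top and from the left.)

(r1,c6) = B
(r2,c5) = C
(r3,c4) = B
(r4,c5) = B
(r5,c5) = A
(r5,c6) = F
(r6,c3) = D
(r6,c4) = C

C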